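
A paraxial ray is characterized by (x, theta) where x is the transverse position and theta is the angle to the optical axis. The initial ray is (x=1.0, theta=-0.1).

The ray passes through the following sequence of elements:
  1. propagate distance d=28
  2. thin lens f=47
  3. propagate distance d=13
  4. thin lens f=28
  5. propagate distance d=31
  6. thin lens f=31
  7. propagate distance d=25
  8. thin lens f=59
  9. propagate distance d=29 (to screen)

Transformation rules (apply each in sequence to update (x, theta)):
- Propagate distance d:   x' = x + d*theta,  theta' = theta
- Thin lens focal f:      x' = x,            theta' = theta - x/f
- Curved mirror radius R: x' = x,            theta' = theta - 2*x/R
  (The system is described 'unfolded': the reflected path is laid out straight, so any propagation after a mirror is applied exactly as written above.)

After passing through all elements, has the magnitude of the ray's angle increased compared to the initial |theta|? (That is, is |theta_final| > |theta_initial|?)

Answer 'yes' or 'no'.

Answer: no

Derivation:
Initial: x=1.0000 theta=-0.1000
After 1 (propagate distance d=28): x=-1.8000 theta=-0.1000
After 2 (thin lens f=47): x=-1.8000 theta=-29/470 (≈-0.0617)
After 3 (propagate distance d=13): x=-1223/470 (≈-2.6021) theta=-29/470 (≈-0.0617)
After 4 (thin lens f=28): x=-1223/470 (≈-2.6021) theta=411/13160 (≈0.0312)
After 5 (propagate distance d=31): x=-21503/13160 (≈-1.6340) theta=411/13160 (≈0.0312)
After 6 (thin lens f=31): x=-21503/13160 (≈-1.6340) theta=1223/14570 (≈0.0839)
After 7 (propagate distance d=25): x=189507/407960 (≈0.4645) theta=1223/14570 (≈0.0839)
After 8 (thin lens f=59): x=189507/407960 (≈0.4645) theta=1830889/24069640 (≈0.0761)
After 9 (propagate distance d=29 (to screen)): x=32138347/12034820 (≈2.6704) theta=1830889/24069640 (≈0.0761)
|theta_initial|=0.1000 |theta_final|=1830889/24069640 (≈0.0761) -> not increased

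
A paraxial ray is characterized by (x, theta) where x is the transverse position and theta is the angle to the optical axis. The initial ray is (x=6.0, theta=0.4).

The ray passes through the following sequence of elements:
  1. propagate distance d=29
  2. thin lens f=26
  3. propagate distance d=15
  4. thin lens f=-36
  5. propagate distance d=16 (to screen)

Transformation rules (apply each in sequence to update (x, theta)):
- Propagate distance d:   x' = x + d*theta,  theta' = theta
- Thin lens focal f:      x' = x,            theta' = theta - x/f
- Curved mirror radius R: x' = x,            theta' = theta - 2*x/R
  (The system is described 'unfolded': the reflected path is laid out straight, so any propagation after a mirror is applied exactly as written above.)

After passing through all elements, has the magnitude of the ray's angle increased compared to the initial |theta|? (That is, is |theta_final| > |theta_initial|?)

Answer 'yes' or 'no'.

Initial: x=6.0000 theta=0.4000
After 1 (propagate distance d=29): x=17.6000 theta=0.4000
After 2 (thin lens f=26): x=17.6000 theta=-18/65 (≈-0.2769)
After 3 (propagate distance d=15): x=874/65 (≈13.4462) theta=-18/65 (≈-0.2769)
After 4 (thin lens f=-36): x=874/65 (≈13.4462) theta=113/1170 (≈0.0966)
After 5 (propagate distance d=16 (to screen)): x=1754/117 (≈14.9915) theta=113/1170 (≈0.0966)
|theta_initial|=0.4000 |theta_final|=113/1170 (≈0.0966) -> not increased

Answer: no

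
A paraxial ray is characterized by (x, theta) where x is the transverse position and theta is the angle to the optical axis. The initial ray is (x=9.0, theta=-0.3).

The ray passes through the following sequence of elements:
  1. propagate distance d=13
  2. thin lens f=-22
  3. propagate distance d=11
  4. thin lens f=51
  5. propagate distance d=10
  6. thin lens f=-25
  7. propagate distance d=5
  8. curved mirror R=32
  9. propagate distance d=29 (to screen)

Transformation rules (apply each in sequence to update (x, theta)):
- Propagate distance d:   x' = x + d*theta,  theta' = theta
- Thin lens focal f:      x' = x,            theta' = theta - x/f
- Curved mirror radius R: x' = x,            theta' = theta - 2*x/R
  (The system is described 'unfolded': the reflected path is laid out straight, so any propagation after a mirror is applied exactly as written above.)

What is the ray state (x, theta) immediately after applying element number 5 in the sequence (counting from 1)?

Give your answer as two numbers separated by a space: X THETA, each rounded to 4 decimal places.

Initial: x=9.0000 theta=-0.3000
After 1 (propagate distance d=13): x=5.1000 theta=-0.3000
After 2 (thin lens f=-22): x=5.1000 theta=-3/44 (≈-0.0682)
After 3 (propagate distance d=11): x=4.3500 theta=-3/44 (≈-0.0682)
After 4 (thin lens f=51): x=4.3500 theta=-287/1870 (≈-0.1535)
After 5 (propagate distance d=10): x=10529/3740 (≈2.8152) theta=-287/1870 (≈-0.1535)
Rounded to 4 decimal places: x = 2.8152, theta = -0.1535

Answer: 2.8152 -0.1535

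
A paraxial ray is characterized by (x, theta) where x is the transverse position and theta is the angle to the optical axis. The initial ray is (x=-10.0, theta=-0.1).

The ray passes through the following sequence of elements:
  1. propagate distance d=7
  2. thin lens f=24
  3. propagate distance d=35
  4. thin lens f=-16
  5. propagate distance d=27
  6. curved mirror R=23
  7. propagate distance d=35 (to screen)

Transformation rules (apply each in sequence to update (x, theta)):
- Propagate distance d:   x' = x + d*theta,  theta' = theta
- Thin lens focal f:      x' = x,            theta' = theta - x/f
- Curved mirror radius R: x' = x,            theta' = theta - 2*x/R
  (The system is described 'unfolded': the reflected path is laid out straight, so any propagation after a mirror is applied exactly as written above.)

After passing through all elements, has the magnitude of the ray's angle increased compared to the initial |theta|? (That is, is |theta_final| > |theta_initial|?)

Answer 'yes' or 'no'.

Initial: x=-10.0000 theta=-0.1000
After 1 (propagate distance d=7): x=-10.7000 theta=-0.1000
After 2 (thin lens f=24): x=-10.7000 theta=83/240 (≈0.3458)
After 3 (propagate distance d=35): x=337/240 (≈1.4042) theta=83/240 (≈0.3458)
After 4 (thin lens f=-16): x=337/240 (≈1.4042) theta=111/256 (≈0.4336)
After 5 (propagate distance d=27): x=50347/3840 (≈13.1112) theta=111/256 (≈0.4336)
After 6 (curved mirror R=23): x=50347/3840 (≈13.1112) theta=-2713/3840 (≈-0.7065)
After 7 (propagate distance d=35 (to screen)): x=-697/60 (≈-11.6167) theta=-2713/3840 (≈-0.7065)
|theta_initial|=0.1000 |theta_final|=2713/3840 (≈0.7065) -> increased

Answer: yes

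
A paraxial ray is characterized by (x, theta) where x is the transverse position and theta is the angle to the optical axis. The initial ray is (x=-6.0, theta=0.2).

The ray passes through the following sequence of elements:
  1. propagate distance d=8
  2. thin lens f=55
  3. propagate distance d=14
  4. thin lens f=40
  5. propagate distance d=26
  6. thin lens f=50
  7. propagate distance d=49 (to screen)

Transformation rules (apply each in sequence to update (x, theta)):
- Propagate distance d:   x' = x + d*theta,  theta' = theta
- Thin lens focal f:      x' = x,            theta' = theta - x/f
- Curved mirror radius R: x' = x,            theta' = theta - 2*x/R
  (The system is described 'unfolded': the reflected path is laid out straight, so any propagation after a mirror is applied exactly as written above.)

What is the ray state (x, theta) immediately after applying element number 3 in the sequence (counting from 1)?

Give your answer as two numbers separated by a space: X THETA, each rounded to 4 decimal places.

Answer: -0.4800 0.2800

Derivation:
Initial: x=-6.0000 theta=0.2000
After 1 (propagate distance d=8): x=-4.4000 theta=0.2000
After 2 (thin lens f=55): x=-4.4000 theta=0.2800
After 3 (propagate distance d=14): x=-0.4800 theta=0.2800
Rounded to 4 decimal places: x = -0.4800, theta = 0.2800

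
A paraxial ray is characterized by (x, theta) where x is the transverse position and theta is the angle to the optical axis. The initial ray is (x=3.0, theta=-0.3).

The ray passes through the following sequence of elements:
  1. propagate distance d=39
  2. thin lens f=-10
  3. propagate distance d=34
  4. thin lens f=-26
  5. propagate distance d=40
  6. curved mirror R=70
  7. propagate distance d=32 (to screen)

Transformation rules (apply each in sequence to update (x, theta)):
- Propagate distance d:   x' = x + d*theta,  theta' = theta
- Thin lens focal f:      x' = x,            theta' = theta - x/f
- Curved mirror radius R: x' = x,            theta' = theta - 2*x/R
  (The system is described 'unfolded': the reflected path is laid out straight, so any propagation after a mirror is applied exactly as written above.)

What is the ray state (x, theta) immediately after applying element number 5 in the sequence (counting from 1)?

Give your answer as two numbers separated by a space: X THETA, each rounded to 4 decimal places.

Answer: -169.8646 -3.0346

Derivation:
Initial: x=3.0000 theta=-0.3000
After 1 (propagate distance d=39): x=-8.7000 theta=-0.3000
After 2 (thin lens f=-10): x=-8.7000 theta=-1.1700
After 3 (propagate distance d=34): x=-48.4800 theta=-1.1700
After 4 (thin lens f=-26): x=-48.4800 theta=-789/260 (≈-3.0346)
After 5 (propagate distance d=40): x=-55206/325 (≈-169.8646) theta=-789/260 (≈-3.0346)
Rounded to 4 decimal places: x = -169.8646, theta = -3.0346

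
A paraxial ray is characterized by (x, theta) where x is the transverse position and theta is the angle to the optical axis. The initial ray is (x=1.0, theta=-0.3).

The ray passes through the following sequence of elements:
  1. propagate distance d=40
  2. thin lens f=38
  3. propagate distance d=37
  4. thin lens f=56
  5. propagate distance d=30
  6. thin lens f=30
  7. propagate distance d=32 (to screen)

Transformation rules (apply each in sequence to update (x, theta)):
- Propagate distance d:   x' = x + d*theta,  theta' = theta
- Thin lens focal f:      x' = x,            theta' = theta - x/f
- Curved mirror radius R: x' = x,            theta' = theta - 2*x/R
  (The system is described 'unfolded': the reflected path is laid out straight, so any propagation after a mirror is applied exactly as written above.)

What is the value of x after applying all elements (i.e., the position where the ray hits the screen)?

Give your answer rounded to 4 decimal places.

Answer: 6.5450

Derivation:
Initial: x=1.0000 theta=-0.3000
After 1 (propagate distance d=40): x=-11.0000 theta=-0.3000
After 2 (thin lens f=38): x=-11.0000 theta=-1/95 (≈-0.0105)
After 3 (propagate distance d=37): x=-1082/95 (≈-11.3895) theta=-1/95 (≈-0.0105)
After 4 (thin lens f=56): x=-1082/95 (≈-11.3895) theta=27/140 (≈0.1929)
After 5 (propagate distance d=30): x=-7453/1330 (≈-5.6038) theta=27/140 (≈0.1929)
After 6 (thin lens f=30): x=-7453/1330 (≈-5.6038) theta=541/1425 (≈0.3796)
After 7 (propagate distance d=32 (to screen)): x=130573/19950 (≈6.5450) theta=541/1425 (≈0.3796)
Rounded to 4 decimal places: x = 6.5450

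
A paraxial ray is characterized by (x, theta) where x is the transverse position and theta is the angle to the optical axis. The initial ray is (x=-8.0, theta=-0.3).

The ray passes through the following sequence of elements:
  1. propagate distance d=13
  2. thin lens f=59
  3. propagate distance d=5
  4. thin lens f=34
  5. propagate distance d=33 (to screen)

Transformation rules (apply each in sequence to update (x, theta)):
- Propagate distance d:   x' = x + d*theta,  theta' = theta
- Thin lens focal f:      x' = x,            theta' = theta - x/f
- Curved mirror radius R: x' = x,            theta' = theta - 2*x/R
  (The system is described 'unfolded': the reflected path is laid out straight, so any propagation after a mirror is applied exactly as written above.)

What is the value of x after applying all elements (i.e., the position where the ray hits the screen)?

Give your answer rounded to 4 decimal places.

Initial: x=-8.0000 theta=-0.3000
After 1 (propagate distance d=13): x=-11.9000 theta=-0.3000
After 2 (thin lens f=59): x=-11.9000 theta=-29/295 (≈-0.0983)
After 3 (propagate distance d=5): x=-7311/590 (≈-12.3915) theta=-29/295 (≈-0.0983)
After 4 (thin lens f=34): x=-7311/590 (≈-12.3915) theta=5339/20060 (≈0.2662)
After 5 (propagate distance d=33 (to screen)): x=-72387/20060 (≈-3.6085) theta=5339/20060 (≈0.2662)
Rounded to 4 decimal places: x = -3.6085

Answer: -3.6085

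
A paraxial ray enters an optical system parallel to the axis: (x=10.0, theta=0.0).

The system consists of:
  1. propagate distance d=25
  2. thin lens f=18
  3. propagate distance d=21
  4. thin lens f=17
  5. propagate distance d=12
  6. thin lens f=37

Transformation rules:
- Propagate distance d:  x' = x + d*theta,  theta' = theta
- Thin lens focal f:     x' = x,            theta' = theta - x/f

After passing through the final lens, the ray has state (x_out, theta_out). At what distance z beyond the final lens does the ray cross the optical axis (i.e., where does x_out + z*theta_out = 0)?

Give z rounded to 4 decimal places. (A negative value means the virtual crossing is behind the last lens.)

Initial: x=10.0000 theta=0.0000
After 1 (propagate distance d=25): x=10.0000 theta=0.0000
After 2 (thin lens f=18): x=10.0000 theta=-5/9 (≈-0.5556)
After 3 (propagate distance d=21): x=-5/3 (≈-1.6667) theta=-5/9 (≈-0.5556)
After 4 (thin lens f=17): x=-5/3 (≈-1.6667) theta=-70/153 (≈-0.4575)
After 5 (propagate distance d=12): x=-365/51 (≈-7.1569) theta=-70/153 (≈-0.4575)
After 6 (thin lens f=37): x=-365/51 (≈-7.1569) theta=-1495/5661 (≈-0.2641)
z_focus = -x_out/theta_out = -(-365/51)/(-1495/5661) = -8103/299 ≈ -27.1003
Rounded to 4 decimal places: z = -27.1003

Answer: -27.1003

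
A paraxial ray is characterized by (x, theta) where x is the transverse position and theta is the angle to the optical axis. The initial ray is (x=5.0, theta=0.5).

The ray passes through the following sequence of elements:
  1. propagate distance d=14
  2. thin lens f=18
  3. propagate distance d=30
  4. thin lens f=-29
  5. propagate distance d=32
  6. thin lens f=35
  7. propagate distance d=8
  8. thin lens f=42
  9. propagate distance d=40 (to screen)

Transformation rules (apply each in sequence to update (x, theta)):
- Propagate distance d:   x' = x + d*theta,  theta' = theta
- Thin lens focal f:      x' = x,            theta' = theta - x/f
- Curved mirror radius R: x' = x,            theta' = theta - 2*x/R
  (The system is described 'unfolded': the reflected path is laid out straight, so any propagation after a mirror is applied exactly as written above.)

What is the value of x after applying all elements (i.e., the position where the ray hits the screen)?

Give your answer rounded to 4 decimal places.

Initial: x=5.0000 theta=0.5000
After 1 (propagate distance d=14): x=12.0000 theta=0.5000
After 2 (thin lens f=18): x=12.0000 theta=-1/6 (≈-0.1667)
After 3 (propagate distance d=30): x=7.0000 theta=-1/6 (≈-0.1667)
After 4 (thin lens f=-29): x=7.0000 theta=13/174 (≈0.0747)
After 5 (propagate distance d=32): x=817/87 (≈9.3908) theta=13/174 (≈0.0747)
After 6 (thin lens f=35): x=817/87 (≈9.3908) theta=-393/2030 (≈-0.1936)
After 7 (propagate distance d=8): x=23879/3045 (≈7.8420) theta=-393/2030 (≈-0.1936)
After 8 (thin lens f=42): x=23879/3045 (≈7.8420) theta=-24319/63945 (≈-0.3803)
After 9 (propagate distance d=40 (to screen)): x=-471301/63945 (≈-7.3704) theta=-24319/63945 (≈-0.3803)
Rounded to 4 decimal places: x = -7.3704

Answer: -7.3704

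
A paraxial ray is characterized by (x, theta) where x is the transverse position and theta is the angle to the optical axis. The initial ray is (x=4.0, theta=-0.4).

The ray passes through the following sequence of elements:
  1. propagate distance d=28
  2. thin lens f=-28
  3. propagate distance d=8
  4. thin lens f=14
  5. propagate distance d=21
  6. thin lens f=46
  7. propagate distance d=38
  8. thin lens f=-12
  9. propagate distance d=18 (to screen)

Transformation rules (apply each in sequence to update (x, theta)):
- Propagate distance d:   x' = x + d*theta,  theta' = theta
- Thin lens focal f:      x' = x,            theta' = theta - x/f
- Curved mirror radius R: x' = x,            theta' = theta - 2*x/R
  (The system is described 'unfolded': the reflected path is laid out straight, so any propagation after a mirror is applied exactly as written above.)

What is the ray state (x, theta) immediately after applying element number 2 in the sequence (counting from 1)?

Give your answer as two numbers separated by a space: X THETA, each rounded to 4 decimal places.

Answer: -7.2000 -0.6571

Derivation:
Initial: x=4.0000 theta=-0.4000
After 1 (propagate distance d=28): x=-7.2000 theta=-0.4000
After 2 (thin lens f=-28): x=-7.2000 theta=-23/35 (≈-0.6571)
Rounded to 4 decimal places: x = -7.2000, theta = -0.6571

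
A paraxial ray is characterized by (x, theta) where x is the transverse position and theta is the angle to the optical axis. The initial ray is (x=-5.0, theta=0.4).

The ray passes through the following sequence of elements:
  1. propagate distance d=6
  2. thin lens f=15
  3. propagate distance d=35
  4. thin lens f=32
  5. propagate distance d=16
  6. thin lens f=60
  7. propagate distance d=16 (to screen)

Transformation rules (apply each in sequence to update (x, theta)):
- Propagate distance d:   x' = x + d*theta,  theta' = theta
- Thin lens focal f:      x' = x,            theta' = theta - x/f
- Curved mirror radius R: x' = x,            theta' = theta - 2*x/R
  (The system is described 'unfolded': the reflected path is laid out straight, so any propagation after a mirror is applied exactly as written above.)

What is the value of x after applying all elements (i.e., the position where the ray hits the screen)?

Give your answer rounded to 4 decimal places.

Initial: x=-5.0000 theta=0.4000
After 1 (propagate distance d=6): x=-2.6000 theta=0.4000
After 2 (thin lens f=15): x=-2.6000 theta=43/75 (≈0.5733)
After 3 (propagate distance d=35): x=262/15 (≈17.4667) theta=43/75 (≈0.5733)
After 4 (thin lens f=32): x=262/15 (≈17.4667) theta=0.0275
After 5 (propagate distance d=16): x=1343/75 (≈17.9067) theta=0.0275
After 6 (thin lens f=60): x=1343/75 (≈17.9067) theta=-4877/18000 (≈-0.2709)
After 7 (propagate distance d=16 (to screen)): x=15268/1125 (≈13.5716) theta=-4877/18000 (≈-0.2709)
Rounded to 4 decimal places: x = 13.5716

Answer: 13.5716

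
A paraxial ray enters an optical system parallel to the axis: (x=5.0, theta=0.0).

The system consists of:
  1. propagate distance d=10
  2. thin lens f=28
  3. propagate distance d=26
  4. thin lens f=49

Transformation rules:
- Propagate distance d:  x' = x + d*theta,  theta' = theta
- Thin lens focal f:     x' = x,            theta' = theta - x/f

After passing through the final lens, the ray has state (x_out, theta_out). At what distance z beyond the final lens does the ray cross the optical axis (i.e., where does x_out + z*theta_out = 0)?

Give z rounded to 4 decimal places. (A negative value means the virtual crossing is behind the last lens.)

Answer: 1.9216

Derivation:
Initial: x=5.0000 theta=0.0000
After 1 (propagate distance d=10): x=5.0000 theta=0.0000
After 2 (thin lens f=28): x=5.0000 theta=-5/28 (≈-0.1786)
After 3 (propagate distance d=26): x=5/14 (≈0.3571) theta=-5/28 (≈-0.1786)
After 4 (thin lens f=49): x=5/14 (≈0.3571) theta=-255/1372 (≈-0.1859)
z_focus = -x_out/theta_out = -(5/14)/(-255/1372) = 98/51 ≈ 1.9216
Rounded to 4 decimal places: z = 1.9216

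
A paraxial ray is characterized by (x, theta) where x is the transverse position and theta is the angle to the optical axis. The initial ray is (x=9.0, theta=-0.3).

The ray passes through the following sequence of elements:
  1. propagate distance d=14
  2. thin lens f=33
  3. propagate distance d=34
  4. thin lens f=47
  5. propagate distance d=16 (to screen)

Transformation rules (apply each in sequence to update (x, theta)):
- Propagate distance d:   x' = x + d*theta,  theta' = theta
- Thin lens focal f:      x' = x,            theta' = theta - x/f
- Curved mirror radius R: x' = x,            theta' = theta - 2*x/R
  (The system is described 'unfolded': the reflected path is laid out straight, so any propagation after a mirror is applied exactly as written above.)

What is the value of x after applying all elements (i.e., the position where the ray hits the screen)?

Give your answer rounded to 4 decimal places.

Initial: x=9.0000 theta=-0.3000
After 1 (propagate distance d=14): x=4.8000 theta=-0.3000
After 2 (thin lens f=33): x=4.8000 theta=-49/110 (≈-0.4455)
After 3 (propagate distance d=34): x=-569/55 (≈-10.3455) theta=-49/110 (≈-0.4455)
After 4 (thin lens f=47): x=-569/55 (≈-10.3455) theta=-233/1034 (≈-0.2253)
After 5 (propagate distance d=16 (to screen)): x=-36063/2585 (≈-13.9509) theta=-233/1034 (≈-0.2253)
Rounded to 4 decimal places: x = -13.9509

Answer: -13.9509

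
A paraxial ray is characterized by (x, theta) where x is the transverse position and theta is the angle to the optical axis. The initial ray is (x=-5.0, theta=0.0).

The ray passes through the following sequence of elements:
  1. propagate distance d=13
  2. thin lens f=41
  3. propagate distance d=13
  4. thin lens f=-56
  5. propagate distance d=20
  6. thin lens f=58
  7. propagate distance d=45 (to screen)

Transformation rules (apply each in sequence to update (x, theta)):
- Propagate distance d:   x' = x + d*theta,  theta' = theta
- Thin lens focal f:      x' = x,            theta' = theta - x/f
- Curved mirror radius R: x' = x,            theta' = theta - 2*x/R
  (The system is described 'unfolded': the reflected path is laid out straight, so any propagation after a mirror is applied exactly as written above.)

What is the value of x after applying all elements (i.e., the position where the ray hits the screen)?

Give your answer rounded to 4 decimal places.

Answer: 2.2519

Derivation:
Initial: x=-5.0000 theta=0.0000
After 1 (propagate distance d=13): x=-5.0000 theta=0.0000
After 2 (thin lens f=41): x=-5.0000 theta=5/41 (≈0.1220)
After 3 (propagate distance d=13): x=-140/41 (≈-3.4146) theta=5/41 (≈0.1220)
After 4 (thin lens f=-56): x=-140/41 (≈-3.4146) theta=5/82 (≈0.0610)
After 5 (propagate distance d=20): x=-90/41 (≈-2.1951) theta=5/82 (≈0.0610)
After 6 (thin lens f=58): x=-90/41 (≈-2.1951) theta=235/2378 (≈0.0988)
After 7 (propagate distance d=45 (to screen)): x=5355/2378 (≈2.2519) theta=235/2378 (≈0.0988)
Rounded to 4 decimal places: x = 2.2519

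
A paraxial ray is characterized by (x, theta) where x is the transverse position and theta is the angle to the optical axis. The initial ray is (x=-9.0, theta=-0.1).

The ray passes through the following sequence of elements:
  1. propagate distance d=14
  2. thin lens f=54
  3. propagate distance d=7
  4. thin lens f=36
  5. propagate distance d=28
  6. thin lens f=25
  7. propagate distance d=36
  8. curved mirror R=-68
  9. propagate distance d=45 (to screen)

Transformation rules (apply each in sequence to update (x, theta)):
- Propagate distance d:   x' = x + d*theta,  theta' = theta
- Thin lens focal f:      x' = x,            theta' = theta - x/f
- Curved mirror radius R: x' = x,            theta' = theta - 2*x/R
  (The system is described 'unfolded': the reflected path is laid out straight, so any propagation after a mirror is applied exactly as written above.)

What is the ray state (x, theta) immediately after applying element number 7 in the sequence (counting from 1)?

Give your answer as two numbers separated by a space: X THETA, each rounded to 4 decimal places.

Answer: 12.8980 0.3465

Derivation:
Initial: x=-9.0000 theta=-0.1000
After 1 (propagate distance d=14): x=-10.4000 theta=-0.1000
After 2 (thin lens f=54): x=-10.4000 theta=5/54 (≈0.0926)
After 3 (propagate distance d=7): x=-2633/270 (≈-9.7519) theta=5/54 (≈0.0926)
After 4 (thin lens f=36): x=-2633/270 (≈-9.7519) theta=3533/9720 (≈0.3635)
After 5 (propagate distance d=28): x=517/1215 (≈0.4255) theta=3533/9720 (≈0.3635)
After 6 (thin lens f=25): x=517/1215 (≈0.4255) theta=28063/81000 (≈0.3465)
After 7 (propagate distance d=36): x=783551/60750 (≈12.8980) theta=28063/81000 (≈0.3465)
Rounded to 4 decimal places: x = 12.8980, theta = 0.3465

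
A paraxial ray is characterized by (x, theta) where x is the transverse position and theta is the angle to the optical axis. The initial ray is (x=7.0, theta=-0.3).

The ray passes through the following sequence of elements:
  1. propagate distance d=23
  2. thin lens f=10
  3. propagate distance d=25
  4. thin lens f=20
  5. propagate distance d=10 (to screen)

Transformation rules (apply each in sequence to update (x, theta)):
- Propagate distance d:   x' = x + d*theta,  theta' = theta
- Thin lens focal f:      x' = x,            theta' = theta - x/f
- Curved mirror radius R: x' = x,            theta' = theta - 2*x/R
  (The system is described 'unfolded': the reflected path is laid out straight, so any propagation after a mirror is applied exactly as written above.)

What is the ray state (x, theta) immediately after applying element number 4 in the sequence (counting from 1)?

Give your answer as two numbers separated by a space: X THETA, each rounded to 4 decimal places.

Initial: x=7.0000 theta=-0.3000
After 1 (propagate distance d=23): x=0.1000 theta=-0.3000
After 2 (thin lens f=10): x=0.1000 theta=-0.3100
After 3 (propagate distance d=25): x=-7.6500 theta=-0.3100
After 4 (thin lens f=20): x=-7.6500 theta=0.0725
Rounded to 4 decimal places: x = -7.6500, theta = 0.0725

Answer: -7.6500 0.0725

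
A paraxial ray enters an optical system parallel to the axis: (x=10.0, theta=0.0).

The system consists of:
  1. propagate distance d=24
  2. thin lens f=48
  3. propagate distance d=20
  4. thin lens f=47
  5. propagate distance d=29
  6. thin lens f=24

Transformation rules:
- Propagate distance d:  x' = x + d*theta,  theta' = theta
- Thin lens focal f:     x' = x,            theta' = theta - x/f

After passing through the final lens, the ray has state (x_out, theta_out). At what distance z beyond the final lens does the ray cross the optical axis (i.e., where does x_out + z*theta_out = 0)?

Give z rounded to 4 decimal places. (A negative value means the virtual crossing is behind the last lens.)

Answer: -21.9086

Derivation:
Initial: x=10.0000 theta=0.0000
After 1 (propagate distance d=24): x=10.0000 theta=0.0000
After 2 (thin lens f=48): x=10.0000 theta=-5/24 (≈-0.2083)
After 3 (propagate distance d=20): x=35/6 (≈5.8333) theta=-5/24 (≈-0.2083)
After 4 (thin lens f=47): x=35/6 (≈5.8333) theta=-125/376 (≈-0.3324)
After 5 (propagate distance d=29): x=-4295/1128 (≈-3.8076) theta=-125/376 (≈-0.3324)
After 6 (thin lens f=24): x=-4295/1128 (≈-3.8076) theta=-4705/27072 (≈-0.1738)
z_focus = -x_out/theta_out = -(-4295/1128)/(-4705/27072) = -20616/941 ≈ -21.9086
Rounded to 4 decimal places: z = -21.9086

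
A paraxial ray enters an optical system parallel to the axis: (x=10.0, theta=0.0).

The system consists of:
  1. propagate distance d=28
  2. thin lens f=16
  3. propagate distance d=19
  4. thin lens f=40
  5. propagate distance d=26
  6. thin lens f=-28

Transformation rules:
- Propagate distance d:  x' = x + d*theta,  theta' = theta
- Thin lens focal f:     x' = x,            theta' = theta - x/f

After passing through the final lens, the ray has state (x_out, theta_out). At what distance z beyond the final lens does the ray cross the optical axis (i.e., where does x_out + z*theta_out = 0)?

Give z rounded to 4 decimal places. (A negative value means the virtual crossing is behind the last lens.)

Initial: x=10.0000 theta=0.0000
After 1 (propagate distance d=28): x=10.0000 theta=0.0000
After 2 (thin lens f=16): x=10.0000 theta=-0.6250
After 3 (propagate distance d=19): x=-1.8750 theta=-0.6250
After 4 (thin lens f=40): x=-1.8750 theta=-37/64 (≈-0.5781)
After 5 (propagate distance d=26): x=-541/32 (≈-16.9063) theta=-37/64 (≈-0.5781)
After 6 (thin lens f=-28): x=-541/32 (≈-16.9063) theta=-1059/896 (≈-1.1819)
z_focus = -x_out/theta_out = -(-541/32)/(-1059/896) = -15148/1059 ≈ -14.3041
Rounded to 4 decimal places: z = -14.3041

Answer: -14.3041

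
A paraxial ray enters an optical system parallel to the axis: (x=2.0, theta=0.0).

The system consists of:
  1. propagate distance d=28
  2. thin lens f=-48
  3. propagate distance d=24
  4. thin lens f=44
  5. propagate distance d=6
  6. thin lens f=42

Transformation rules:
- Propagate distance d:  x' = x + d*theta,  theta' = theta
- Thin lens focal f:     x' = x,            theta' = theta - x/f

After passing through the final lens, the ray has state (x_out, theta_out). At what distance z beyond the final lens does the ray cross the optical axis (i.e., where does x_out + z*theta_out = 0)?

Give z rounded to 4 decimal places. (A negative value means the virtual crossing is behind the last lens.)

Answer: 30.1724

Derivation:
Initial: x=2.0000 theta=0.0000
After 1 (propagate distance d=28): x=2.0000 theta=0.0000
After 2 (thin lens f=-48): x=2.0000 theta=1/24 (≈0.0417)
After 3 (propagate distance d=24): x=3.0000 theta=1/24 (≈0.0417)
After 4 (thin lens f=44): x=3.0000 theta=-7/264 (≈-0.0265)
After 5 (propagate distance d=6): x=125/44 (≈2.8409) theta=-7/264 (≈-0.0265)
After 6 (thin lens f=42): x=125/44 (≈2.8409) theta=-29/308 (≈-0.0942)
z_focus = -x_out/theta_out = -(125/44)/(-29/308) = 875/29 ≈ 30.1724
Rounded to 4 decimal places: z = 30.1724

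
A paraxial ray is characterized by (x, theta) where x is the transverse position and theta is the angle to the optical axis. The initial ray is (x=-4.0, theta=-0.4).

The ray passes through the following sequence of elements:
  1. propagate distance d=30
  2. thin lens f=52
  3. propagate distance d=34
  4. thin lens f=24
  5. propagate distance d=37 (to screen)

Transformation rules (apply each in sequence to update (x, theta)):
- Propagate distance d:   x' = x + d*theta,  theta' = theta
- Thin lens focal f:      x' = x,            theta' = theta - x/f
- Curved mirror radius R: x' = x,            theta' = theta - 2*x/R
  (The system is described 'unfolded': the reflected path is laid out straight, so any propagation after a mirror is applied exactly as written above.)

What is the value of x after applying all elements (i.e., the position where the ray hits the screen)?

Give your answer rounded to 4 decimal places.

Answer: 6.9513

Derivation:
Initial: x=-4.0000 theta=-0.4000
After 1 (propagate distance d=30): x=-16.0000 theta=-0.4000
After 2 (thin lens f=52): x=-16.0000 theta=-6/65 (≈-0.0923)
After 3 (propagate distance d=34): x=-1244/65 (≈-19.1385) theta=-6/65 (≈-0.0923)
After 4 (thin lens f=24): x=-1244/65 (≈-19.1385) theta=55/78 (≈0.7051)
After 5 (propagate distance d=37 (to screen)): x=2711/390 (≈6.9513) theta=55/78 (≈0.7051)
Rounded to 4 decimal places: x = 6.9513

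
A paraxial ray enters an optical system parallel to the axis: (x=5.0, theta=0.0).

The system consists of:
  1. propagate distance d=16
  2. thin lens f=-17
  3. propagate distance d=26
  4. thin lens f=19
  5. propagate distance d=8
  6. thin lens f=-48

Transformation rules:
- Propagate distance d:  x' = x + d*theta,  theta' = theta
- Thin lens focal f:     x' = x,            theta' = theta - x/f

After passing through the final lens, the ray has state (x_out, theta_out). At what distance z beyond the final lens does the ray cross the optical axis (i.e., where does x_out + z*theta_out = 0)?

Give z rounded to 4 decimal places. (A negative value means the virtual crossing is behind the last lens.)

Initial: x=5.0000 theta=0.0000
After 1 (propagate distance d=16): x=5.0000 theta=0.0000
After 2 (thin lens f=-17): x=5.0000 theta=5/17 (≈0.2941)
After 3 (propagate distance d=26): x=215/17 (≈12.6471) theta=5/17 (≈0.2941)
After 4 (thin lens f=19): x=215/17 (≈12.6471) theta=-120/323 (≈-0.3715)
After 5 (propagate distance d=8): x=3125/323 (≈9.6749) theta=-120/323 (≈-0.3715)
After 6 (thin lens f=-48): x=3125/323 (≈9.6749) theta=-155/912 (≈-0.1700)
z_focus = -x_out/theta_out = -(3125/323)/(-155/912) = 30000/527 ≈ 56.9260
Rounded to 4 decimal places: z = 56.9260

Answer: 56.9260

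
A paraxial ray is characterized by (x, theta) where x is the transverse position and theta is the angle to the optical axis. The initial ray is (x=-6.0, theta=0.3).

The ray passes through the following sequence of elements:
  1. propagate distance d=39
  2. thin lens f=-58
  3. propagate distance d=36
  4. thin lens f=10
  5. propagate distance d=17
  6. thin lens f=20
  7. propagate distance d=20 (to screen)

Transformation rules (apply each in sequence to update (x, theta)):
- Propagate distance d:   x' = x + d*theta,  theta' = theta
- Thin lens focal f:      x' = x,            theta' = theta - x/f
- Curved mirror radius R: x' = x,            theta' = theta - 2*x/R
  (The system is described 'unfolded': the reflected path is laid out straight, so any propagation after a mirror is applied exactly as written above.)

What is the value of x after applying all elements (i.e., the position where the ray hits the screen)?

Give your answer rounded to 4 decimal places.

Initial: x=-6.0000 theta=0.3000
After 1 (propagate distance d=39): x=5.7000 theta=0.3000
After 2 (thin lens f=-58): x=5.7000 theta=231/580 (≈0.3983)
After 3 (propagate distance d=36): x=5811/290 (≈20.0379) theta=231/580 (≈0.3983)
After 4 (thin lens f=10): x=5811/290 (≈20.0379) theta=-1164/725 (≈-1.6055)
After 5 (propagate distance d=17): x=-10521/1450 (≈-7.2559) theta=-1164/725 (≈-1.6055)
After 6 (thin lens f=20): x=-10521/1450 (≈-7.2559) theta=-36039/29000 (≈-1.2427)
After 7 (propagate distance d=20 (to screen)): x=-4656/145 (≈-32.1103) theta=-36039/29000 (≈-1.2427)
Rounded to 4 decimal places: x = -32.1103

Answer: -32.1103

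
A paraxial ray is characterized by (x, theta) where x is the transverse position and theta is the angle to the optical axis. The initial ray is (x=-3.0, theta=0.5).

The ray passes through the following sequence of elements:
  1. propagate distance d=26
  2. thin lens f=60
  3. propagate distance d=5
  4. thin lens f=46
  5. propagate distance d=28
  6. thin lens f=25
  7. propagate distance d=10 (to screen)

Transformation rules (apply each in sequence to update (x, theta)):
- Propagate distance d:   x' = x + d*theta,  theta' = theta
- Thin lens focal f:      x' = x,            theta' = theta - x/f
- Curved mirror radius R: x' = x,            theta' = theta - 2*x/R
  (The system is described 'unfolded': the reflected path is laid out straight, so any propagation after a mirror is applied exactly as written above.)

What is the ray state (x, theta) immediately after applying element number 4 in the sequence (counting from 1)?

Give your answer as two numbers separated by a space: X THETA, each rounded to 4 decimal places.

Answer: 11.6667 0.0797

Derivation:
Initial: x=-3.0000 theta=0.5000
After 1 (propagate distance d=26): x=10.0000 theta=0.5000
After 2 (thin lens f=60): x=10.0000 theta=1/3 (≈0.3333)
After 3 (propagate distance d=5): x=35/3 (≈11.6667) theta=1/3 (≈0.3333)
After 4 (thin lens f=46): x=35/3 (≈11.6667) theta=11/138 (≈0.0797)
Rounded to 4 decimal places: x = 11.6667, theta = 0.0797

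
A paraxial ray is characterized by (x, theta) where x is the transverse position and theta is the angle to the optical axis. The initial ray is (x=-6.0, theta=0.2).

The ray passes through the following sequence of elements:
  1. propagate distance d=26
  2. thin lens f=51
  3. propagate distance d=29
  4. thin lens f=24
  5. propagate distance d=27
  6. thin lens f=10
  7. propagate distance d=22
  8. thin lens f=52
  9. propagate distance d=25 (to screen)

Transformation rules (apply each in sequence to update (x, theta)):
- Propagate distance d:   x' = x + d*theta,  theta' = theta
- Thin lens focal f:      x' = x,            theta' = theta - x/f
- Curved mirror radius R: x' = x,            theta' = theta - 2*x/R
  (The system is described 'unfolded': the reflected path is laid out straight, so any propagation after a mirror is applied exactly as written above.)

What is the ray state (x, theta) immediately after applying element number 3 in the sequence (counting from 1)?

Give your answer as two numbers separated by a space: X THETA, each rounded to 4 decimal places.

Initial: x=-6.0000 theta=0.2000
After 1 (propagate distance d=26): x=-0.8000 theta=0.2000
After 2 (thin lens f=51): x=-0.8000 theta=11/51 (≈0.2157)
After 3 (propagate distance d=29): x=1391/255 (≈5.4549) theta=11/51 (≈0.2157)
Rounded to 4 decimal places: x = 5.4549, theta = 0.2157

Answer: 5.4549 0.2157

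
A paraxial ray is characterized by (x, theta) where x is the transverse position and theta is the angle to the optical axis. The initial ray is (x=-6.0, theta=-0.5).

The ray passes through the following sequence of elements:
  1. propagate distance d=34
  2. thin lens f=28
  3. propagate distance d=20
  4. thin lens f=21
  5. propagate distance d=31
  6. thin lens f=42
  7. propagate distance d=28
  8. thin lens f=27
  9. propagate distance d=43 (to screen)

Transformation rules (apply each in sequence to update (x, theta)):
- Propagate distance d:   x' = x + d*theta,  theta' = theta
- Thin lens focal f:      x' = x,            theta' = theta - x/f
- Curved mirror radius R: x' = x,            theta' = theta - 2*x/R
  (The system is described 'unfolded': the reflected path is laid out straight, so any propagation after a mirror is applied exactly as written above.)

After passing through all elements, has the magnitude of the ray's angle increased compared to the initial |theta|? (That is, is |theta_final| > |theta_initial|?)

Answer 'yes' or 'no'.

Answer: yes

Derivation:
Initial: x=-6.0000 theta=-0.5000
After 1 (propagate distance d=34): x=-23.0000 theta=-0.5000
After 2 (thin lens f=28): x=-23.0000 theta=9/28 (≈0.3214)
After 3 (propagate distance d=20): x=-116/7 (≈-16.5714) theta=9/28 (≈0.3214)
After 4 (thin lens f=21): x=-116/7 (≈-16.5714) theta=653/588 (≈1.1105)
After 5 (propagate distance d=31): x=10499/588 (≈17.8554) theta=653/588 (≈1.1105)
After 6 (thin lens f=42): x=10499/588 (≈17.8554) theta=16927/24696 (≈0.6854)
After 7 (propagate distance d=28): x=65351/1764 (≈37.0471) theta=16927/24696 (≈0.6854)
After 8 (thin lens f=27): x=65351/1764 (≈37.0471) theta=-457885/666792 (≈-0.6867)
After 9 (propagate distance d=43 (to screen)): x=5013623/666792 (≈7.5190) theta=-457885/666792 (≈-0.6867)
|theta_initial|=0.5000 |theta_final|=457885/666792 (≈0.6867) -> increased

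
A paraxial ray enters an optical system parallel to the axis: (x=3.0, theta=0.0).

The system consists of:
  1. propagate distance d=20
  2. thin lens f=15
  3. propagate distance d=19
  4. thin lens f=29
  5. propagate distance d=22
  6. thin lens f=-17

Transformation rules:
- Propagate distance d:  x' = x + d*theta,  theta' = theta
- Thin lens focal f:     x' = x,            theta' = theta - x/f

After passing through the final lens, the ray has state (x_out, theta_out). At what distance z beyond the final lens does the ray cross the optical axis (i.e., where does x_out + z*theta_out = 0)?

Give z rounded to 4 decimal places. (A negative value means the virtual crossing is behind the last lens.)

Answer: -10.3776

Derivation:
Initial: x=3.0000 theta=0.0000
After 1 (propagate distance d=20): x=3.0000 theta=0.0000
After 2 (thin lens f=15): x=3.0000 theta=-0.2000
After 3 (propagate distance d=19): x=-0.8000 theta=-0.2000
After 4 (thin lens f=29): x=-0.8000 theta=-5/29 (≈-0.1724)
After 5 (propagate distance d=22): x=-666/145 (≈-4.5931) theta=-5/29 (≈-0.1724)
After 6 (thin lens f=-17): x=-666/145 (≈-4.5931) theta=-1091/2465 (≈-0.4426)
z_focus = -x_out/theta_out = -(-666/145)/(-1091/2465) = -11322/1091 ≈ -10.3776
Rounded to 4 decimal places: z = -10.3776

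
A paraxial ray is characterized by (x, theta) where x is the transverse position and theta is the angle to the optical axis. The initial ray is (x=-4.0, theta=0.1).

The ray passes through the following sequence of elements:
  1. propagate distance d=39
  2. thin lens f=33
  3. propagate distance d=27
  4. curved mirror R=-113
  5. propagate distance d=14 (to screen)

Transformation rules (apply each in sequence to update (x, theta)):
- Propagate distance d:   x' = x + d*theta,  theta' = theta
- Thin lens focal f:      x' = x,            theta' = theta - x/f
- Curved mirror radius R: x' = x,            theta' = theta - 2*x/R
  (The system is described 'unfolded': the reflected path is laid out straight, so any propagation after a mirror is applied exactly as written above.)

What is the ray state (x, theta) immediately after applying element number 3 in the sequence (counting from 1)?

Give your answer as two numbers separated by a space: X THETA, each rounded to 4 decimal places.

Answer: 2.6818 0.1030

Derivation:
Initial: x=-4.0000 theta=0.1000
After 1 (propagate distance d=39): x=-0.1000 theta=0.1000
After 2 (thin lens f=33): x=-0.1000 theta=17/165 (≈0.1030)
After 3 (propagate distance d=27): x=59/22 (≈2.6818) theta=17/165 (≈0.1030)
Rounded to 4 decimal places: x = 2.6818, theta = 0.1030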